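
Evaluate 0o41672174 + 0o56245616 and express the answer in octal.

Add column by column in base 8, right to left:
  4+6 = 2 carry 1
  7+1+1 = 1 carry 1
  1+6+1 = 0 carry 1
  2+5+1 = 0 carry 1
  7+4+1 = 4 carry 1
  6+2+1 = 1 carry 1
  1+6+1 = 0 carry 1
  4+5+1 = 2 carry 1
  final carry 1

0o120140012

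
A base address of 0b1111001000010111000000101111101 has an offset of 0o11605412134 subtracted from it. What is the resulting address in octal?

0b1111001000010111000000101111101 = 0o17102700575 in octal.
Subtract column by column in base 8:
  5-4 → 1
  7-3 → 4
  5-1 → 4
  0-2 → 6 (borrow)
  0-1-1 → 6 (borrow)
  7-4-1 → 2
  2-5 → 5 (borrow)
  0-0-1 → 7 (borrow)
  1-6-1 → 2 (borrow)
  7-1-1 → 5
  1-1 → 0

0o5275266441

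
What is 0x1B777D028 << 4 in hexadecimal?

Shifting left by 4 bits = 1 hex digit: append 1 zero.

0x1B777D0280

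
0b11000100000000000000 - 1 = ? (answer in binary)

0b11000011111111111111

The trailing 14 digits are 0, so subtracting 1 borrows through: they become 1 and the next digit up decrements.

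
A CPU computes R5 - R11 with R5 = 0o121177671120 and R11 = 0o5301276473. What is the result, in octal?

0o113676372425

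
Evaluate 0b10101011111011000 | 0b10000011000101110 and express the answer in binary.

0b10101011111111110

OR bit by bit (1 where either bit is 1):
  10101011111011000
| 10000011000101110
= 10101011111111110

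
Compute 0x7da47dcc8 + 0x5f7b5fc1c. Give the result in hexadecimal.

0xdd1fdd8e4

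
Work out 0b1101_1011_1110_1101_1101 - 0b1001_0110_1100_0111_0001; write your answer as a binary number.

Subtract column by column in base 2:
  1-1 → 0
  0-0 → 0
  1-0 → 1
  1-0 → 1
  1-1 → 0
  0-1 → 1 (borrow)
  1-1-1 → 1 (borrow)
  1-0-1 → 0
  0-0 → 0
  1-0 → 1
  1-1 → 0
  1-1 → 0
  1-0 → 1
  1-1 → 0
  0-1 → 1 (borrow)
  1-0-1 → 0
  1-1 → 0
  0-0 → 0
  1-0 → 1
  1-1 → 0

0b1000101001001101100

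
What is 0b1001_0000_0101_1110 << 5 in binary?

0b100100000101111000000

Left shift by 5: append 5 zero bits.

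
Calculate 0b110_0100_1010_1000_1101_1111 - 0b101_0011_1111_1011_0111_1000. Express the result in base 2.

0b100001010110101100111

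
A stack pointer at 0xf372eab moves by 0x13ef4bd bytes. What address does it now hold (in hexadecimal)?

Add column by column in base 16, right to left:
  b+d = 8 carry 1
  a+b+1 = 6 carry 1
  e+4+1 = 3 carry 1
  2+f+1 = 2 carry 1
  7+e+1 = 6 carry 1
  3+3+1 = 7
  f+1 = 0 carry 1
  final carry 1

0x10762368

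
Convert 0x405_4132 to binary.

Expand each hex digit to 4 bits: 4=0100 0=0000 5=0101 4=0100 1=0001 3=0011 2=0010.

0b100000001010100000100110010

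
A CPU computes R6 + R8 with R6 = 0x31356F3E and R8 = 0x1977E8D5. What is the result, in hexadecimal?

Add column by column in base 16, right to left:
  E+5 = 3 carry 1
  3+D+1 = 1 carry 1
  F+8+1 = 8 carry 1
  6+E+1 = 5 carry 1
  5+7+1 = D
  3+7 = A
  1+9 = A
  3+1 = 4

0x4AAD5813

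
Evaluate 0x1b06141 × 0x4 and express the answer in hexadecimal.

0x6c18504

Multiply each base-16 digit by 4, carrying:
  1×4 = 4 → write 4
  4×4 = 16 → write 0 carry 1
  1×4+1 = 5 → write 5
  6×4 = 24 → write 8 carry 1
  0×4+1 = 1 → write 1
  b×4 = 44 → write c carry 2
  1×4+2 = 6 → write 6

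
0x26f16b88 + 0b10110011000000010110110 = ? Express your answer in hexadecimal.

0x274aec3e

0b10110011000000010110110 = 0x5980b6 in hexadecimal.
Add column by column in base 16, right to left:
  8+6 = e
  8+b = 3 carry 1
  b+0+1 = c
  6+8 = e
  1+9 = a
  f+5 = 4 carry 1
  6+0+1 = 7
  2+0 = 2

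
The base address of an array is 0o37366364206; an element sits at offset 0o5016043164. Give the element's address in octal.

0o44404427372

Add column by column in base 8, right to left:
  6+4 = 2 carry 1
  0+6+1 = 7
  2+1 = 3
  4+3 = 7
  6+4 = 2 carry 1
  3+0+1 = 4
  6+6 = 4 carry 1
  6+1+1 = 0 carry 1
  3+0+1 = 4
  7+5 = 4 carry 1
  3+0+1 = 4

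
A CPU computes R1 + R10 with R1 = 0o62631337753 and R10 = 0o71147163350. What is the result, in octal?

Add column by column in base 8, right to left:
  3+0 = 3
  5+5 = 2 carry 1
  7+3+1 = 3 carry 1
  7+3+1 = 3 carry 1
  3+6+1 = 2 carry 1
  3+1+1 = 5
  1+7 = 0 carry 1
  3+4+1 = 0 carry 1
  6+1+1 = 0 carry 1
  2+1+1 = 4
  6+7 = 5 carry 1
  final carry 1

0o154000523323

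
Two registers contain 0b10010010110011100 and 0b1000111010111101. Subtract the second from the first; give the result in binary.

Subtract column by column in base 2:
  0-1 → 1 (borrow)
  0-0-1 → 1 (borrow)
  1-1-1 → 1 (borrow)
  1-1-1 → 1 (borrow)
  1-1-1 → 1 (borrow)
  0-1-1 → 0 (borrow)
  0-0-1 → 1 (borrow)
  1-1-1 → 1 (borrow)
  1-0-1 → 0
  0-1 → 1 (borrow)
  1-1-1 → 1 (borrow)
  0-1-1 → 0 (borrow)
  0-0-1 → 1 (borrow)
  1-0-1 → 0
  0-0 → 0
  0-1 → 1 (borrow)
  1-0-1 → 0

0b1001011011011111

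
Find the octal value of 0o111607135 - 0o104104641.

0o5502274

Subtract column by column in base 8:
  5-1 → 4
  3-4 → 7 (borrow)
  1-6-1 → 2 (borrow)
  7-4-1 → 2
  0-0 → 0
  6-1 → 5
  1-4 → 5 (borrow)
  1-0-1 → 0
  1-1 → 0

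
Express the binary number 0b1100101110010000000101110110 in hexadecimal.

0xCB90176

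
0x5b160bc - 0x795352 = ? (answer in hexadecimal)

0x5380d6a

Subtract column by column in base 16:
  c-2 → a
  b-5 → 6
  0-3 → d (borrow)
  6-5-1 → 0
  1-9 → 8 (borrow)
  b-7-1 → 3
  5-0 → 5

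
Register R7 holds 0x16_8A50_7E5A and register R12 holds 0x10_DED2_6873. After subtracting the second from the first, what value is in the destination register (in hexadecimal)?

0x5AB7E15E7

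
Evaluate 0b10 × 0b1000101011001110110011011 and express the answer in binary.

Multiply each base-2 digit by 2, carrying:
  1×2 = 2 → write 0 carry 1
  1×2+1 = 3 → write 1 carry 1
  0×2+1 = 1 → write 1
  1×2 = 2 → write 0 carry 1
  1×2+1 = 3 → write 1 carry 1
  0×2+1 = 1 → write 1
  0×2 = 0 → write 0
  1×2 = 2 → write 0 carry 1
  1×2+1 = 3 → write 1 carry 1
  0×2+1 = 1 → write 1
  1×2 = 2 → write 0 carry 1
  1×2+1 = 3 → write 1 carry 1
  1×2+1 = 3 → write 1 carry 1
  0×2+1 = 1 → write 1
  0×2 = 0 → write 0
  1×2 = 2 → write 0 carry 1
  1×2+1 = 3 → write 1 carry 1
  0×2+1 = 1 → write 1
  1×2 = 2 → write 0 carry 1
  0×2+1 = 1 → write 1
  1×2 = 2 → write 0 carry 1
  0×2+1 = 1 → write 1
  0×2 = 0 → write 0
  0×2 = 0 → write 0
  1×2 = 2 → write 0 carry 1
  remaining carry: 1

0b10001010110011101100110110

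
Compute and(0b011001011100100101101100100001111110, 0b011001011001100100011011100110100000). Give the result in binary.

0b011001011000100100001000100000100000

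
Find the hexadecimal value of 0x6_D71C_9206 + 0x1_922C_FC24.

0x869498E2A

Add column by column in base 16, right to left:
  6+4 = A
  0+2 = 2
  2+C = E
  9+F = 8 carry 1
  C+C+1 = 9 carry 1
  1+2+1 = 4
  7+2 = 9
  D+9 = 6 carry 1
  6+1+1 = 8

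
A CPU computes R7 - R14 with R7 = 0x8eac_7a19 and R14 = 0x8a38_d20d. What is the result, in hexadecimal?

0x473a80c

Subtract column by column in base 16:
  9-d → c (borrow)
  1-0-1 → 0
  a-2 → 8
  7-d → a (borrow)
  c-8-1 → 3
  a-3 → 7
  e-a → 4
  8-8 → 0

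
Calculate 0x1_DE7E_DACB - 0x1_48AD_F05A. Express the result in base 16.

Subtract column by column in base 16:
  B-A → 1
  C-5 → 7
  A-0 → A
  D-F → E (borrow)
  E-D-1 → 0
  7-A → D (borrow)
  E-8-1 → 5
  D-4 → 9
  1-1 → 0

0x95D0EA71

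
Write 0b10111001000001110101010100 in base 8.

0o271016524

Group the bits in threes: 010 111 001 000 001 110 101 010 100 → 271016524.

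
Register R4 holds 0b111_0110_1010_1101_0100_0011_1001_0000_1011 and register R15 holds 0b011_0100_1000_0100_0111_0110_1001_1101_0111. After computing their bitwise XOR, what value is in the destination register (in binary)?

XOR bit by bit (1 where the bits differ):
  11101101010110101000011100100001011
^ 01101001000010001110110100111010111
= 10000100010100100110101000011011100

0b10000100010100100110101000011011100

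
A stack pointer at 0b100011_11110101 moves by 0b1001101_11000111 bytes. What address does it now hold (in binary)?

0b111000110111100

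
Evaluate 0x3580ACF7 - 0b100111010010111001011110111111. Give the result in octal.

0o1615212470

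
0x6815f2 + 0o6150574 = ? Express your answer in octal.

0o40163556

0x6815f2 = 0o32012762 in octal.
Add column by column in base 8, right to left:
  2+4 = 6
  6+7 = 5 carry 1
  7+5+1 = 5 carry 1
  2+0+1 = 3
  1+5 = 6
  0+1 = 1
  2+6 = 0 carry 1
  3+0+1 = 4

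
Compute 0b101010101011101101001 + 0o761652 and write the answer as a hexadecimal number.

0b101010101011101101001 = 0x155769 in hexadecimal.
0o761652 = 0x3E3AA in hexadecimal.
Add column by column in base 16, right to left:
  9+A = 3 carry 1
  6+A+1 = 1 carry 1
  7+3+1 = B
  5+E = 3 carry 1
  5+3+1 = 9
  1+0 = 1

0x193B13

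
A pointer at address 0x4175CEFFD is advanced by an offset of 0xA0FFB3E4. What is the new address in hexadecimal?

0x4B85CA3E1

Add column by column in base 16, right to left:
  D+4 = 1 carry 1
  F+E+1 = E carry 1
  F+3+1 = 3 carry 1
  E+B+1 = A carry 1
  C+F+1 = C carry 1
  5+F+1 = 5 carry 1
  7+0+1 = 8
  1+A = B
  4+0 = 4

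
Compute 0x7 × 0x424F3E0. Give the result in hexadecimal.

0x1D02AB20

Multiply each base-16 digit by 7, carrying:
  0×7 = 0 → write 0
  E×7 = 98 → write 2 carry 6
  3×7+6 = 27 → write B carry 1
  F×7+1 = 106 → write A carry 6
  4×7+6 = 34 → write 2 carry 2
  2×7+2 = 16 → write 0 carry 1
  4×7+1 = 29 → write D carry 1
  remaining carry: 1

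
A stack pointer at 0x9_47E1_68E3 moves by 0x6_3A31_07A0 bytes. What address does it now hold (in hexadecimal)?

Add column by column in base 16, right to left:
  3+0 = 3
  E+A = 8 carry 1
  8+7+1 = 0 carry 1
  6+0+1 = 7
  1+1 = 2
  E+3 = 1 carry 1
  7+A+1 = 2 carry 1
  4+3+1 = 8
  9+6 = F

0xF82127083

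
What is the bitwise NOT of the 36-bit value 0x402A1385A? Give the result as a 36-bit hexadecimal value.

0xBFD5EC7A5

Each hex digit d becomes F−d:
  4→B, 0→F, 2→D, A→5, 1→E, 3→C, 8→7, 5→A, A→5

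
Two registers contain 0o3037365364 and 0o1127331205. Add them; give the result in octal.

Add column by column in base 8, right to left:
  4+5 = 1 carry 1
  6+0+1 = 7
  3+2 = 5
  5+1 = 6
  6+3 = 1 carry 1
  3+3+1 = 7
  7+7 = 6 carry 1
  3+2+1 = 6
  0+1 = 1
  3+1 = 4

0o4166716571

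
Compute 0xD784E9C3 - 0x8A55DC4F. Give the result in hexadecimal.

0x4D2F0D74

Subtract column by column in base 16:
  3-F → 4 (borrow)
  C-4-1 → 7
  9-C → D (borrow)
  E-D-1 → 0
  4-5 → F (borrow)
  8-5-1 → 2
  7-A → D (borrow)
  D-8-1 → 4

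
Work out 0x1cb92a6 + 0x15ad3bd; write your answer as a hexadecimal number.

Add column by column in base 16, right to left:
  6+d = 3 carry 1
  a+b+1 = 6 carry 1
  2+3+1 = 6
  9+d = 6 carry 1
  b+a+1 = 6 carry 1
  c+5+1 = 2 carry 1
  1+1+1 = 3

0x3266663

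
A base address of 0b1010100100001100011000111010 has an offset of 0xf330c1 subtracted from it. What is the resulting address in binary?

0b1001100111011001010101111001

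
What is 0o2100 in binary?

Each octal digit is 3 bits: 2=010 1=001 0=000 0=000.

0b10001000000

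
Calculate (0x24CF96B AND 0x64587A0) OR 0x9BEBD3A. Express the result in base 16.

0x24CF96B AND 0x64587A0 = 0x2448120.
Then OR with 0x9BEBD3A.

0xBFEBD3A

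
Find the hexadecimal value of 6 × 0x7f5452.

Multiply each base-16 digit by 6, carrying:
  2×6 = 12 → write c
  5×6 = 30 → write e carry 1
  4×6+1 = 25 → write 9 carry 1
  5×6+1 = 31 → write f carry 1
  f×6+1 = 91 → write b carry 5
  7×6+5 = 47 → write f carry 2
  remaining carry: 2

0x2fbf9ec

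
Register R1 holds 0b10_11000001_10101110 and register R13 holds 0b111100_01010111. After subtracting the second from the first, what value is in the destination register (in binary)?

Subtract column by column in base 2:
  0-1 → 1 (borrow)
  1-1-1 → 1 (borrow)
  1-1-1 → 1 (borrow)
  1-0-1 → 0
  0-1 → 1 (borrow)
  1-0-1 → 0
  0-1 → 1 (borrow)
  1-0-1 → 0
  1-0 → 1
  0-0 → 0
  0-1 → 1 (borrow)
  0-1-1 → 0 (borrow)
  0-1-1 → 0 (borrow)
  0-1-1 → 0 (borrow)
  1-0-1 → 0
  1-0 → 1
  0-0 → 0
  1-0 → 1

0b101000010101010111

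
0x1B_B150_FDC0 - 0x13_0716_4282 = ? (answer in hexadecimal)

Subtract column by column in base 16:
  0-2 → E (borrow)
  C-8-1 → 3
  D-2 → B
  F-4 → B
  0-6 → A (borrow)
  5-1-1 → 3
  1-7 → A (borrow)
  B-0-1 → A
  B-3 → 8
  1-1 → 0

0x8AA3ABB3E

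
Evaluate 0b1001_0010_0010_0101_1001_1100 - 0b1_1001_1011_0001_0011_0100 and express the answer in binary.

Subtract column by column in base 2:
  0-0 → 0
  0-0 → 0
  1-1 → 0
  1-0 → 1
  1-1 → 0
  0-1 → 1 (borrow)
  0-0-1 → 1 (borrow)
  1-0-1 → 0
  1-1 → 0
  0-0 → 0
  1-0 → 1
  0-0 → 0
  0-1 → 1 (borrow)
  1-1-1 → 1 (borrow)
  0-0-1 → 1 (borrow)
  0-1-1 → 0 (borrow)
  0-1-1 → 0 (borrow)
  1-0-1 → 0
  0-0 → 0
  0-1 → 1 (borrow)
  1-1-1 → 1 (borrow)
  0-0-1 → 1 (borrow)
  0-0-1 → 1 (borrow)
  1-0-1 → 0

0b11110000111010001101000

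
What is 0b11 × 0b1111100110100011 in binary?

0b101110110011101001

Multiply each base-2 digit by 3, carrying:
  1×3 = 3 → write 1 carry 1
  1×3+1 = 4 → write 0 carry 2
  0×3+2 = 2 → write 0 carry 1
  0×3+1 = 1 → write 1
  0×3 = 0 → write 0
  1×3 = 3 → write 1 carry 1
  0×3+1 = 1 → write 1
  1×3 = 3 → write 1 carry 1
  1×3+1 = 4 → write 0 carry 2
  0×3+2 = 2 → write 0 carry 1
  0×3+1 = 1 → write 1
  1×3 = 3 → write 1 carry 1
  1×3+1 = 4 → write 0 carry 2
  1×3+2 = 5 → write 1 carry 2
  1×3+2 = 5 → write 1 carry 2
  1×3+2 = 5 → write 1 carry 2
  remaining carry: 10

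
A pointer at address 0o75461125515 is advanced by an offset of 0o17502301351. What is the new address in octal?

0o115163427066

Add column by column in base 8, right to left:
  5+1 = 6
  1+5 = 6
  5+3 = 0 carry 1
  5+1+1 = 7
  2+0 = 2
  1+3 = 4
  1+2 = 3
  6+0 = 6
  4+5 = 1 carry 1
  5+7+1 = 5 carry 1
  7+1+1 = 1 carry 1
  final carry 1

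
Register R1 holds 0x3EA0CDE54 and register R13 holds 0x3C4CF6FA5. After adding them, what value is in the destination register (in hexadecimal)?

0x7AEDC4DF9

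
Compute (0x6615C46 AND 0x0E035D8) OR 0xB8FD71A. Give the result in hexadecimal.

0x6615C46 AND 0x0E035D8 = 0x0601440.
Then OR with 0xB8FD71A.

0xBEFD75A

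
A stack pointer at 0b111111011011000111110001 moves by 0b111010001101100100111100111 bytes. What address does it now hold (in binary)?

0b1000010001000111101111011000

Add column by column in base 2, right to left:
  1+1 = 0 carry 1
  0+1+1 = 0 carry 1
  0+1+1 = 0 carry 1
  0+0+1 = 1
  1+0 = 1
  1+1 = 0 carry 1
  1+1+1 = 1 carry 1
  1+1+1 = 1 carry 1
  1+1+1 = 1 carry 1
  0+0+1 = 1
  0+0 = 0
  0+1 = 1
  1+0 = 1
  1+0 = 1
  0+1 = 1
  1+1 = 0 carry 1
  1+0+1 = 0 carry 1
  0+1+1 = 0 carry 1
  1+1+1 = 1 carry 1
  1+0+1 = 0 carry 1
  1+0+1 = 0 carry 1
  1+0+1 = 0 carry 1
  1+1+1 = 1 carry 1
  1+0+1 = 0 carry 1
  0+1+1 = 0 carry 1
  0+1+1 = 0 carry 1
  0+1+1 = 0 carry 1
  final carry 1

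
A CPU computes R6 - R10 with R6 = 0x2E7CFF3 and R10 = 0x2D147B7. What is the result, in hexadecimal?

0x16883C

Subtract column by column in base 16:
  3-7 → C (borrow)
  F-B-1 → 3
  F-7 → 8
  C-4 → 8
  7-1 → 6
  E-D → 1
  2-2 → 0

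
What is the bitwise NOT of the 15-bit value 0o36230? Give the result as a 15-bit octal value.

0o41547

Each oct digit d becomes 7−d:
  3→4, 6→1, 2→5, 3→4, 0→7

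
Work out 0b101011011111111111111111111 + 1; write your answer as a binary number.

0b101011100000000000000000000

The trailing 20 digits are 1 (max in base 2), so adding 1 cascades: they roll to 0 and the next digit up increments.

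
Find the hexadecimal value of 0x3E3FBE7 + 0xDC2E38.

Add column by column in base 16, right to left:
  7+8 = F
  E+3 = 1 carry 1
  B+E+1 = A carry 1
  F+2+1 = 2 carry 1
  3+C+1 = 0 carry 1
  E+D+1 = C carry 1
  3+0+1 = 4

0x4C02A1F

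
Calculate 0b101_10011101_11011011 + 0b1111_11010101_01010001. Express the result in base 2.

Add column by column in base 2, right to left:
  1+1 = 0 carry 1
  1+0+1 = 0 carry 1
  0+0+1 = 1
  1+0 = 1
  1+1 = 0 carry 1
  0+0+1 = 1
  1+1 = 0 carry 1
  1+0+1 = 0 carry 1
  1+1+1 = 1 carry 1
  0+0+1 = 1
  1+1 = 0 carry 1
  1+0+1 = 0 carry 1
  1+1+1 = 1 carry 1
  0+0+1 = 1
  0+1 = 1
  1+1 = 0 carry 1
  1+1+1 = 1 carry 1
  0+1+1 = 0 carry 1
  1+1+1 = 1 carry 1
  0+1+1 = 0 carry 1
  final carry 1

0b101010111001100101100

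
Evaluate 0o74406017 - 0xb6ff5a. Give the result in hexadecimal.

0x3b0cb5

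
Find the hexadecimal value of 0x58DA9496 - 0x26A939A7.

Subtract column by column in base 16:
  6-7 → F (borrow)
  9-A-1 → E (borrow)
  4-9-1 → A (borrow)
  9-3-1 → 5
  A-9 → 1
  D-A → 3
  8-6 → 2
  5-2 → 3

0x32315AEF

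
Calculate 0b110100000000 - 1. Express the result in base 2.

0b110011111111

The trailing 8 digits are 0, so subtracting 1 borrows through: they become 1 and the next digit up decrements.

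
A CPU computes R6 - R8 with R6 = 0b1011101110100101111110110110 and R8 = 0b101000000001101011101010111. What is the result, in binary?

0b110101110011000100001011111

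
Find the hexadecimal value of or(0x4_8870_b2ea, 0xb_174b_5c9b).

0xf9f7bfefb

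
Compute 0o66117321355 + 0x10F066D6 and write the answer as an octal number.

0x10F066D6 = 0o2074063326 in octal.
Add column by column in base 8, right to left:
  5+6 = 3 carry 1
  5+2+1 = 0 carry 1
  3+3+1 = 7
  1+3 = 4
  2+6 = 0 carry 1
  3+0+1 = 4
  7+4 = 3 carry 1
  1+7+1 = 1 carry 1
  1+0+1 = 2
  6+2 = 0 carry 1
  6+0+1 = 7

0o70213404703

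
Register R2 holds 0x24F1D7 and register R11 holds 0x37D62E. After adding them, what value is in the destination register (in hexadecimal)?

Add column by column in base 16, right to left:
  7+E = 5 carry 1
  D+2+1 = 0 carry 1
  1+6+1 = 8
  F+D = C carry 1
  4+7+1 = C
  2+3 = 5

0x5CC805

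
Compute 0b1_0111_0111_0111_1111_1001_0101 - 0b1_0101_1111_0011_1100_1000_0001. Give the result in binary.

0b110000100001100010100

Subtract column by column in base 2:
  1-1 → 0
  0-0 → 0
  1-0 → 1
  0-0 → 0
  1-0 → 1
  0-0 → 0
  0-0 → 0
  1-1 → 0
  1-0 → 1
  1-0 → 1
  1-1 → 0
  1-1 → 0
  1-1 → 0
  1-1 → 0
  1-0 → 1
  0-0 → 0
  1-1 → 0
  1-1 → 0
  1-1 → 0
  0-1 → 1 (borrow)
  1-1-1 → 1 (borrow)
  1-0-1 → 0
  1-1 → 0
  0-0 → 0
  1-1 → 0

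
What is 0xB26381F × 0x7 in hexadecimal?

0x4E0B88D9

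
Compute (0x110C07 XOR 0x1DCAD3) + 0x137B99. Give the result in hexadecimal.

0x20426D

First 0x110C07 XOR 0x1DCAD3 = 0x0CC6D4.
Add column by column in base 16, right to left:
  4+9 = D
  D+9 = 6 carry 1
  6+B+1 = 2 carry 1
  C+7+1 = 4 carry 1
  C+3+1 = 0 carry 1
  0+1+1 = 2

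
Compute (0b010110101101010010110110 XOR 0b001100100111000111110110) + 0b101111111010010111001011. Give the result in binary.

First 0b010110101101010010110110 XOR 0b001100100111000111110110 = 0b011010001010010101000000.
Add column by column in base 2, right to left:
  0+1 = 1
  0+1 = 1
  0+0 = 0
  0+1 = 1
  0+0 = 0
  0+0 = 0
  1+1 = 0 carry 1
  0+1+1 = 0 carry 1
  1+1+1 = 1 carry 1
  0+0+1 = 1
  1+1 = 0 carry 1
  0+0+1 = 1
  0+0 = 0
  1+1 = 0 carry 1
  0+0+1 = 1
  1+1 = 0 carry 1
  0+1+1 = 0 carry 1
  0+1+1 = 0 carry 1
  0+1+1 = 0 carry 1
  1+1+1 = 1 carry 1
  0+1+1 = 0 carry 1
  1+1+1 = 1 carry 1
  1+0+1 = 0 carry 1
  0+1+1 = 0 carry 1
  final carry 1

0b1001010000100101100001011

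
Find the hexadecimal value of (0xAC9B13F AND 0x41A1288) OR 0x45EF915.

0x45EF91D

0xAC9B13F AND 0x41A1288 = 0x0081008.
Then OR with 0x45EF915.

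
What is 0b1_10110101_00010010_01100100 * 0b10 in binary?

0b11011010100010010011001000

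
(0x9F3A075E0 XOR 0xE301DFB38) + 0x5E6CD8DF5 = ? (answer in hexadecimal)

First 0x9F3A075E0 XOR 0xE301DFB38 = 0x7C3BD8ED8.
Add column by column in base 16, right to left:
  8+5 = D
  D+F = C carry 1
  E+D+1 = C carry 1
  8+8+1 = 1 carry 1
  D+D+1 = B carry 1
  B+C+1 = 8 carry 1
  3+6+1 = A
  C+E = A carry 1
  7+5+1 = D

0xDAA8B1CCD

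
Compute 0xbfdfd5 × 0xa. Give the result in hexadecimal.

0x77ebe52

Multiply each base-16 digit by 10, carrying:
  5×10 = 50 → write 2 carry 3
  d×10+3 = 133 → write 5 carry 8
  f×10+8 = 158 → write e carry 9
  d×10+9 = 139 → write b carry 8
  f×10+8 = 158 → write e carry 9
  b×10+9 = 119 → write 7 carry 7
  remaining carry: 7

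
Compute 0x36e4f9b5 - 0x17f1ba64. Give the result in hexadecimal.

0x1ef33f51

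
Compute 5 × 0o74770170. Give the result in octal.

Multiply each base-8 digit by 5, carrying:
  0×5 = 0 → write 0
  7×5 = 35 → write 3 carry 4
  1×5+4 = 9 → write 1 carry 1
  0×5+1 = 1 → write 1
  7×5 = 35 → write 3 carry 4
  7×5+4 = 39 → write 7 carry 4
  4×5+4 = 24 → write 0 carry 3
  7×5+3 = 38 → write 6 carry 4
  remaining carry: 4

0o460731130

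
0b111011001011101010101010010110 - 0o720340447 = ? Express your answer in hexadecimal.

0x33ece96f

0b111011001011101010101010010110 = 0x3b2eaa96 in hexadecimal.
0o720340447 = 0x741c127 in hexadecimal.
Subtract column by column in base 16:
  6-7 → f (borrow)
  9-2-1 → 6
  a-1 → 9
  a-c → e (borrow)
  e-1-1 → c
  2-4 → e (borrow)
  b-7-1 → 3
  3-0 → 3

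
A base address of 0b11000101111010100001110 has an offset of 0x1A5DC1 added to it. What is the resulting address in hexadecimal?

0b11000101111010100001110 = 0x62F50E in hexadecimal.
Add column by column in base 16, right to left:
  E+1 = F
  0+C = C
  5+D = 2 carry 1
  F+5+1 = 5 carry 1
  2+A+1 = D
  6+1 = 7

0x7D52CF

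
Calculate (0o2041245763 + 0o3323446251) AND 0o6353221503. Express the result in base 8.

0o4340200000

Add column by column in base 8, right to left:
  3+1 = 4
  6+5 = 3 carry 1
  7+2+1 = 2 carry 1
  5+6+1 = 4 carry 1
  4+4+1 = 1 carry 1
  2+4+1 = 7
  1+3 = 4
  4+2 = 6
  0+3 = 3
  2+3 = 5
Sum = 0o5364714234; now AND with 0o6353221503:
  5&6=4, 3&3=3, 6&5=4, 4&3=0, 7&2=2, 1&2=0, 4&1=0, 2&5=0, 3&0=0, 4&3=0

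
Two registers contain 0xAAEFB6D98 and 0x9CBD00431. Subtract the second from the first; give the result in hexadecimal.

0xE32B6967

Subtract column by column in base 16:
  8-1 → 7
  9-3 → 6
  D-4 → 9
  6-0 → 6
  B-0 → B
  F-D → 2
  E-B → 3
  A-C → E (borrow)
  A-9-1 → 0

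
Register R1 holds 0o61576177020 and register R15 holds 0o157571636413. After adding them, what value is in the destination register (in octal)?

0o241370035433

Add column by column in base 8, right to left:
  0+3 = 3
  2+1 = 3
  0+4 = 4
  7+6 = 5 carry 1
  7+3+1 = 3 carry 1
  1+6+1 = 0 carry 1
  6+1+1 = 0 carry 1
  7+7+1 = 7 carry 1
  5+5+1 = 3 carry 1
  1+7+1 = 1 carry 1
  6+5+1 = 4 carry 1
  0+1+1 = 2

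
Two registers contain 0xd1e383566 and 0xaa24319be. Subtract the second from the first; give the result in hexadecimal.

0x27bf51ba8

Subtract column by column in base 16:
  6-e → 8 (borrow)
  6-b-1 → a (borrow)
  5-9-1 → b (borrow)
  3-1-1 → 1
  8-3 → 5
  3-4 → f (borrow)
  e-2-1 → b
  1-a → 7 (borrow)
  d-a-1 → 2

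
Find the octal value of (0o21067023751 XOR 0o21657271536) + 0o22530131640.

0o23360404127

First 0o21067023751 XOR 0o21657271536 = 0o00630252267.
Add column by column in base 8, right to left:
  7+0 = 7
  6+4 = 2 carry 1
  2+6+1 = 1 carry 1
  2+1+1 = 4
  5+3 = 0 carry 1
  2+1+1 = 4
  0+0 = 0
  3+3 = 6
  6+5 = 3 carry 1
  0+2+1 = 3
  0+2 = 2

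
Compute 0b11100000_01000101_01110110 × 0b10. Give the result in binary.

0b1110000001000101011101100

Multiply each base-2 digit by 2, carrying:
  0×2 = 0 → write 0
  1×2 = 2 → write 0 carry 1
  1×2+1 = 3 → write 1 carry 1
  0×2+1 = 1 → write 1
  1×2 = 2 → write 0 carry 1
  1×2+1 = 3 → write 1 carry 1
  1×2+1 = 3 → write 1 carry 1
  0×2+1 = 1 → write 1
  1×2 = 2 → write 0 carry 1
  0×2+1 = 1 → write 1
  1×2 = 2 → write 0 carry 1
  0×2+1 = 1 → write 1
  0×2 = 0 → write 0
  0×2 = 0 → write 0
  1×2 = 2 → write 0 carry 1
  0×2+1 = 1 → write 1
  0×2 = 0 → write 0
  0×2 = 0 → write 0
  0×2 = 0 → write 0
  0×2 = 0 → write 0
  0×2 = 0 → write 0
  1×2 = 2 → write 0 carry 1
  1×2+1 = 3 → write 1 carry 1
  1×2+1 = 3 → write 1 carry 1
  remaining carry: 1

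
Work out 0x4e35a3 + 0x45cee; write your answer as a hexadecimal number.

0x529291

Add column by column in base 16, right to left:
  3+e = 1 carry 1
  a+e+1 = 9 carry 1
  5+c+1 = 2 carry 1
  3+5+1 = 9
  e+4 = 2 carry 1
  4+0+1 = 5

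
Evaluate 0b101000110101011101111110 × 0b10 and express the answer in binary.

Multiply each base-2 digit by 2, carrying:
  0×2 = 0 → write 0
  1×2 = 2 → write 0 carry 1
  1×2+1 = 3 → write 1 carry 1
  1×2+1 = 3 → write 1 carry 1
  1×2+1 = 3 → write 1 carry 1
  1×2+1 = 3 → write 1 carry 1
  1×2+1 = 3 → write 1 carry 1
  0×2+1 = 1 → write 1
  1×2 = 2 → write 0 carry 1
  1×2+1 = 3 → write 1 carry 1
  1×2+1 = 3 → write 1 carry 1
  0×2+1 = 1 → write 1
  1×2 = 2 → write 0 carry 1
  0×2+1 = 1 → write 1
  1×2 = 2 → write 0 carry 1
  0×2+1 = 1 → write 1
  1×2 = 2 → write 0 carry 1
  1×2+1 = 3 → write 1 carry 1
  0×2+1 = 1 → write 1
  0×2 = 0 → write 0
  0×2 = 0 → write 0
  1×2 = 2 → write 0 carry 1
  0×2+1 = 1 → write 1
  1×2 = 2 → write 0 carry 1
  remaining carry: 1

0b1010001101010111011111100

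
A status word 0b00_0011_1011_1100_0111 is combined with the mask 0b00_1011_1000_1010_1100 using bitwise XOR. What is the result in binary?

0b001000001101101011

XOR bit by bit (1 where the bits differ):
  000011101111000111
^ 001011100010101100
= 001000001101101011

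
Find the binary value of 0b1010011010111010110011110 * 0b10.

0b10100110101110101100111100

Multiply each base-2 digit by 2, carrying:
  0×2 = 0 → write 0
  1×2 = 2 → write 0 carry 1
  1×2+1 = 3 → write 1 carry 1
  1×2+1 = 3 → write 1 carry 1
  1×2+1 = 3 → write 1 carry 1
  0×2+1 = 1 → write 1
  0×2 = 0 → write 0
  1×2 = 2 → write 0 carry 1
  1×2+1 = 3 → write 1 carry 1
  0×2+1 = 1 → write 1
  1×2 = 2 → write 0 carry 1
  0×2+1 = 1 → write 1
  1×2 = 2 → write 0 carry 1
  1×2+1 = 3 → write 1 carry 1
  1×2+1 = 3 → write 1 carry 1
  0×2+1 = 1 → write 1
  1×2 = 2 → write 0 carry 1
  0×2+1 = 1 → write 1
  1×2 = 2 → write 0 carry 1
  1×2+1 = 3 → write 1 carry 1
  0×2+1 = 1 → write 1
  0×2 = 0 → write 0
  1×2 = 2 → write 0 carry 1
  0×2+1 = 1 → write 1
  1×2 = 2 → write 0 carry 1
  remaining carry: 1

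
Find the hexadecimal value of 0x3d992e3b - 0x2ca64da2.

Subtract column by column in base 16:
  b-2 → 9
  3-a → 9 (borrow)
  e-d-1 → 0
  2-4 → e (borrow)
  9-6-1 → 2
  9-a → f (borrow)
  d-c-1 → 0
  3-2 → 1

0x10f2e099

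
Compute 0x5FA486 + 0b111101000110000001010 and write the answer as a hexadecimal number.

0b111101000110000001010 = 0x1E8C0A in hexadecimal.
Add column by column in base 16, right to left:
  6+A = 0 carry 1
  8+0+1 = 9
  4+C = 0 carry 1
  A+8+1 = 3 carry 1
  F+E+1 = E carry 1
  5+1+1 = 7

0x7E3090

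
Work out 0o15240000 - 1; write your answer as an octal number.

The trailing 4 digits are 0, so subtracting 1 borrows through: they become 7 and the next digit up decrements.

0o15237777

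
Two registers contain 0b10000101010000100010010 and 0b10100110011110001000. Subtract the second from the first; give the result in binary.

0b1110000011100110001010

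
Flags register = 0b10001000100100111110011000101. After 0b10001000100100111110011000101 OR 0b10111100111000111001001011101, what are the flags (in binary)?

OR bit by bit (1 where either bit is 1):
  10001000100100111110011000101
| 10111100111000111001001011101
= 10111100111100111111011011101

0b10111100111100111111011011101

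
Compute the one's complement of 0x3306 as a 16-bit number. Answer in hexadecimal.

0xCCF9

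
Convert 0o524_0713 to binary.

0b101010100000111001011

Each octal digit is 3 bits: 5=101 2=010 4=100 0=000 7=111 1=001 3=011.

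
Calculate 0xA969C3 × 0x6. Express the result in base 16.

0x3F87A92

Multiply each base-16 digit by 6, carrying:
  3×6 = 18 → write 2 carry 1
  C×6+1 = 73 → write 9 carry 4
  9×6+4 = 58 → write A carry 3
  6×6+3 = 39 → write 7 carry 2
  9×6+2 = 56 → write 8 carry 3
  A×6+3 = 63 → write F carry 3
  remaining carry: 3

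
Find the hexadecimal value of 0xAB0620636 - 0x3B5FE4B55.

Subtract column by column in base 16:
  6-5 → 1
  3-5 → E (borrow)
  6-B-1 → A (borrow)
  0-4-1 → B (borrow)
  2-E-1 → 3 (borrow)
  6-F-1 → 6 (borrow)
  0-5-1 → A (borrow)
  B-B-1 → F (borrow)
  A-3-1 → 6

0x6FA63BAE1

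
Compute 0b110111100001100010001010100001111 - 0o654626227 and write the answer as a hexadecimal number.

0x1B57DE878

0b110111100001100010001010100001111 = 0x1BC31150F in hexadecimal.
0o654626227 = 0x6B32C97 in hexadecimal.
Subtract column by column in base 16:
  F-7 → 8
  0-9 → 7 (borrow)
  5-C-1 → 8 (borrow)
  1-2-1 → E (borrow)
  1-3-1 → D (borrow)
  3-B-1 → 7 (borrow)
  C-6-1 → 5
  B-0 → B
  1-0 → 1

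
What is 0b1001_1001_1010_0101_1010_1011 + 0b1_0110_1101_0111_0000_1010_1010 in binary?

0b10000001110001011001010101

Add column by column in base 2, right to left:
  1+0 = 1
  1+1 = 0 carry 1
  0+0+1 = 1
  1+1 = 0 carry 1
  0+0+1 = 1
  1+1 = 0 carry 1
  0+0+1 = 1
  1+1 = 0 carry 1
  1+0+1 = 0 carry 1
  0+0+1 = 1
  1+0 = 1
  0+0 = 0
  0+1 = 1
  1+1 = 0 carry 1
  0+1+1 = 0 carry 1
  1+0+1 = 0 carry 1
  1+1+1 = 1 carry 1
  0+0+1 = 1
  0+1 = 1
  1+1 = 0 carry 1
  1+0+1 = 0 carry 1
  0+1+1 = 0 carry 1
  0+1+1 = 0 carry 1
  1+0+1 = 0 carry 1
  0+1+1 = 0 carry 1
  final carry 1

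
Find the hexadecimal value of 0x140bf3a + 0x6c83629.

Add column by column in base 16, right to left:
  a+9 = 3 carry 1
  3+2+1 = 6
  f+6 = 5 carry 1
  b+3+1 = f
  0+8 = 8
  4+c = 0 carry 1
  1+6+1 = 8

0x808f563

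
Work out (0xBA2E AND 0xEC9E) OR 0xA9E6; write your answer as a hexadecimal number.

0xBA2E AND 0xEC9E = 0xA80E.
Then OR with 0xA9E6.

0xA9EE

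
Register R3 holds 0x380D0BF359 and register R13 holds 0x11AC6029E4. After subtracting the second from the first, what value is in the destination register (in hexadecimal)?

0x2660ABC975

Subtract column by column in base 16:
  9-4 → 5
  5-E → 7 (borrow)
  3-9-1 → 9 (borrow)
  F-2-1 → C
  B-0 → B
  0-6 → A (borrow)
  D-C-1 → 0
  0-A → 6 (borrow)
  8-1-1 → 6
  3-1 → 2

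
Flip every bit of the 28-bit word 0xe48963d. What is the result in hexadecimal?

Each hex digit d becomes f−d:
  e→1, 4→b, 8→7, 9→6, 6→9, 3→c, d→2

0x1b769c2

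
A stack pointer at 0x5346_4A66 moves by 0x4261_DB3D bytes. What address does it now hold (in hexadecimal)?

0x95A825A3

Add column by column in base 16, right to left:
  6+D = 3 carry 1
  6+3+1 = A
  A+B = 5 carry 1
  4+D+1 = 2 carry 1
  6+1+1 = 8
  4+6 = A
  3+2 = 5
  5+4 = 9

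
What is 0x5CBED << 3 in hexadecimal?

0x2E5F68

3 bits is not a whole number of base-16 digits; in binary: 1011100101111101101 << 3 = 1011100101111101101000.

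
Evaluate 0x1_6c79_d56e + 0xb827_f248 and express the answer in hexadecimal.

0x224a1c7b6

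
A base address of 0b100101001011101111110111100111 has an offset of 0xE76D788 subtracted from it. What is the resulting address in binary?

0b10110101110000010011001011111

0xE76D788 = 0b1110011101101101011110001000 in binary.
Subtract column by column in base 2:
  1-0 → 1
  1-0 → 1
  1-0 → 1
  0-1 → 1 (borrow)
  0-0-1 → 1 (borrow)
  1-0-1 → 0
  1-0 → 1
  1-1 → 0
  1-1 → 0
  0-1 → 1 (borrow)
  1-1-1 → 1 (borrow)
  1-0-1 → 0
  1-1 → 0
  1-0 → 1
  1-1 → 0
  1-1 → 0
  0-0 → 0
  1-1 → 0
  1-1 → 0
  1-0 → 1
  0-1 → 1 (borrow)
  1-1-1 → 1 (borrow)
  0-1-1 → 0 (borrow)
  0-0-1 → 1 (borrow)
  1-0-1 → 0
  0-1 → 1 (borrow)
  1-1-1 → 1 (borrow)
  0-1-1 → 0 (borrow)
  0-0-1 → 1 (borrow)
  1-0-1 → 0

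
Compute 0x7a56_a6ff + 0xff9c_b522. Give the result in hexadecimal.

0x179f35c21

Add column by column in base 16, right to left:
  f+2 = 1 carry 1
  f+2+1 = 2 carry 1
  6+5+1 = c
  a+b = 5 carry 1
  6+c+1 = 3 carry 1
  5+9+1 = f
  a+f = 9 carry 1
  7+f+1 = 7 carry 1
  final carry 1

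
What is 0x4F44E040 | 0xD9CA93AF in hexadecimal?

0xDFCEF3EF

OR each hex digit independently (no carries):
  4|D=D, F|9=F, 4|C=C, 4|A=E, E|9=F, 0|3=3, 4|A=E, 0|F=F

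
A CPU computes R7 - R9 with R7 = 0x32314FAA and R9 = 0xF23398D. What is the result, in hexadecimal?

Subtract column by column in base 16:
  A-D → D (borrow)
  A-8-1 → 1
  F-9 → 6
  4-3 → 1
  1-3 → E (borrow)
  3-2-1 → 0
  2-F → 3 (borrow)
  3-0-1 → 2

0x230E161D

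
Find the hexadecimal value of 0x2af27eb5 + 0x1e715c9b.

0x4963db50

Add column by column in base 16, right to left:
  5+b = 0 carry 1
  b+9+1 = 5 carry 1
  e+c+1 = b carry 1
  7+5+1 = d
  2+1 = 3
  f+7 = 6 carry 1
  a+e+1 = 9 carry 1
  2+1+1 = 4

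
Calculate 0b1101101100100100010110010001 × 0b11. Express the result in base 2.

0b101001000101101101000010110011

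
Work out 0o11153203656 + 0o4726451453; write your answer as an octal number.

Add column by column in base 8, right to left:
  6+3 = 1 carry 1
  5+5+1 = 3 carry 1
  6+4+1 = 3 carry 1
  3+1+1 = 5
  0+5 = 5
  2+4 = 6
  3+6 = 1 carry 1
  5+2+1 = 0 carry 1
  1+7+1 = 1 carry 1
  1+4+1 = 6
  1+0 = 1

0o16101655331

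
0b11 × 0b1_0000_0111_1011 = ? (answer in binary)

0b11000101110001

Multiply each base-2 digit by 3, carrying:
  1×3 = 3 → write 1 carry 1
  1×3+1 = 4 → write 0 carry 2
  0×3+2 = 2 → write 0 carry 1
  1×3+1 = 4 → write 0 carry 2
  1×3+2 = 5 → write 1 carry 2
  1×3+2 = 5 → write 1 carry 2
  1×3+2 = 5 → write 1 carry 2
  0×3+2 = 2 → write 0 carry 1
  0×3+1 = 1 → write 1
  0×3 = 0 → write 0
  0×3 = 0 → write 0
  0×3 = 0 → write 0
  1×3 = 3 → write 1 carry 1
  remaining carry: 1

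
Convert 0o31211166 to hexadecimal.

0x651276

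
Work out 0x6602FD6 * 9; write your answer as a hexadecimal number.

Multiply each base-16 digit by 9, carrying:
  6×9 = 54 → write 6 carry 3
  D×9+3 = 120 → write 8 carry 7
  F×9+7 = 142 → write E carry 8
  2×9+8 = 26 → write A carry 1
  0×9+1 = 1 → write 1
  6×9 = 54 → write 6 carry 3
  6×9+3 = 57 → write 9 carry 3
  remaining carry: 3

0x3961AE86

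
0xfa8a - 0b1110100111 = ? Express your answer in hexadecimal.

0b1110100111 = 0x3a7 in hexadecimal.
Subtract column by column in base 16:
  a-7 → 3
  8-a → e (borrow)
  a-3-1 → 6
  f-0 → f

0xf6e3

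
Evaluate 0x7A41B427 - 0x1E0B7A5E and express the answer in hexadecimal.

0x5C3639C9

Subtract column by column in base 16:
  7-E → 9 (borrow)
  2-5-1 → C (borrow)
  4-A-1 → 9 (borrow)
  B-7-1 → 3
  1-B → 6 (borrow)
  4-0-1 → 3
  A-E → C (borrow)
  7-1-1 → 5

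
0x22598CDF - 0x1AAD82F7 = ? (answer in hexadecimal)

0x7AC09E8

Subtract column by column in base 16:
  F-7 → 8
  D-F → E (borrow)
  C-2-1 → 9
  8-8 → 0
  9-D → C (borrow)
  5-A-1 → A (borrow)
  2-A-1 → 7 (borrow)
  2-1-1 → 0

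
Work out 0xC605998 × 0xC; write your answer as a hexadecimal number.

0x94843320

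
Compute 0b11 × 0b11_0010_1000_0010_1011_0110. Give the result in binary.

0b100101111000100000100010

Multiply each base-2 digit by 3, carrying:
  0×3 = 0 → write 0
  1×3 = 3 → write 1 carry 1
  1×3+1 = 4 → write 0 carry 2
  0×3+2 = 2 → write 0 carry 1
  1×3+1 = 4 → write 0 carry 2
  1×3+2 = 5 → write 1 carry 2
  0×3+2 = 2 → write 0 carry 1
  1×3+1 = 4 → write 0 carry 2
  0×3+2 = 2 → write 0 carry 1
  1×3+1 = 4 → write 0 carry 2
  0×3+2 = 2 → write 0 carry 1
  0×3+1 = 1 → write 1
  0×3 = 0 → write 0
  0×3 = 0 → write 0
  0×3 = 0 → write 0
  1×3 = 3 → write 1 carry 1
  0×3+1 = 1 → write 1
  1×3 = 3 → write 1 carry 1
  0×3+1 = 1 → write 1
  0×3 = 0 → write 0
  1×3 = 3 → write 1 carry 1
  1×3+1 = 4 → write 0 carry 2
  remaining carry: 10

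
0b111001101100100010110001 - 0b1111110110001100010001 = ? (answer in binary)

0b101001110110010110100000

Subtract column by column in base 2:
  1-1 → 0
  0-0 → 0
  0-0 → 0
  0-0 → 0
  1-1 → 0
  1-0 → 1
  0-0 → 0
  1-0 → 1
  0-1 → 1 (borrow)
  0-1-1 → 0 (borrow)
  0-0-1 → 1 (borrow)
  1-0-1 → 0
  0-0 → 0
  0-1 → 1 (borrow)
  1-1-1 → 1 (borrow)
  1-0-1 → 0
  0-1 → 1 (borrow)
  1-1-1 → 1 (borrow)
  1-1-1 → 1 (borrow)
  0-1-1 → 0 (borrow)
  0-1-1 → 0 (borrow)
  1-1-1 → 1 (borrow)
  1-0-1 → 0
  1-0 → 1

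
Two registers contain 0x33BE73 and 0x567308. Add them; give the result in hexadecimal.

0x8A317B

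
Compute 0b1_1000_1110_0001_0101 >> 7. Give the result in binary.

Right shift by 7: drop the 7 least-significant bits.

0b1100011100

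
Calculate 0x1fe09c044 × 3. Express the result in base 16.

Multiply each base-16 digit by 3, carrying:
  4×3 = 12 → write c
  4×3 = 12 → write c
  0×3 = 0 → write 0
  c×3 = 36 → write 4 carry 2
  9×3+2 = 29 → write d carry 1
  0×3+1 = 1 → write 1
  e×3 = 42 → write a carry 2
  f×3+2 = 47 → write f carry 2
  1×3+2 = 5 → write 5

0x5fa1d40cc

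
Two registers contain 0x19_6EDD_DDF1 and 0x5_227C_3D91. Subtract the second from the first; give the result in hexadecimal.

0x144C61A060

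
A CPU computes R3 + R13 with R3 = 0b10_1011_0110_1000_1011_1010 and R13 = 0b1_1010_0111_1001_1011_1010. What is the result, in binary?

Add column by column in base 2, right to left:
  0+0 = 0
  1+1 = 0 carry 1
  0+0+1 = 1
  1+1 = 0 carry 1
  1+1+1 = 1 carry 1
  1+1+1 = 1 carry 1
  0+0+1 = 1
  1+1 = 0 carry 1
  0+1+1 = 0 carry 1
  0+0+1 = 1
  0+0 = 0
  1+1 = 0 carry 1
  0+1+1 = 0 carry 1
  1+1+1 = 1 carry 1
  1+1+1 = 1 carry 1
  0+0+1 = 1
  1+0 = 1
  1+1 = 0 carry 1
  0+0+1 = 1
  1+1 = 0 carry 1
  0+1+1 = 0 carry 1
  1+0+1 = 0 carry 1
  final carry 1

0b10001011110001001110100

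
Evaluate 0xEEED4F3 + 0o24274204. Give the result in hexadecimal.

0o24274204 = 0x517884 in hexadecimal.
Add column by column in base 16, right to left:
  3+4 = 7
  F+8 = 7 carry 1
  4+8+1 = D
  D+7 = 4 carry 1
  E+1+1 = 0 carry 1
  E+5+1 = 4 carry 1
  E+0+1 = F

0xF404D77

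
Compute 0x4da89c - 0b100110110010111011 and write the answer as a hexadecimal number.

0x4b3be1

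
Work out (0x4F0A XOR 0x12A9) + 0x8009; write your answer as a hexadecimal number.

0xDDAC

First 0x4F0A XOR 0x12A9 = 0x5DA3.
Add column by column in base 16, right to left:
  3+9 = C
  A+0 = A
  D+0 = D
  5+8 = D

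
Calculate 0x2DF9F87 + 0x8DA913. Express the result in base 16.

0x36D489A

Add column by column in base 16, right to left:
  7+3 = A
  8+1 = 9
  F+9 = 8 carry 1
  9+A+1 = 4 carry 1
  F+D+1 = D carry 1
  D+8+1 = 6 carry 1
  2+0+1 = 3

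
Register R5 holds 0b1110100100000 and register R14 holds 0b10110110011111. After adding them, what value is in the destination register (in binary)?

0b100101010111111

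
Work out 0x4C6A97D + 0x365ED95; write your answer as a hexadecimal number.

0x82C9712

Add column by column in base 16, right to left:
  D+5 = 2 carry 1
  7+9+1 = 1 carry 1
  9+D+1 = 7 carry 1
  A+E+1 = 9 carry 1
  6+5+1 = C
  C+6 = 2 carry 1
  4+3+1 = 8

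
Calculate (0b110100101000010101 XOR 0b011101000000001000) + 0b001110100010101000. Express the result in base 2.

0b111000001011000101

First 0b110100101000010101 XOR 0b011101000000001000 = 0b101001101000011101.
Add column by column in base 2, right to left:
  1+0 = 1
  0+0 = 0
  1+0 = 1
  1+1 = 0 carry 1
  1+0+1 = 0 carry 1
  0+1+1 = 0 carry 1
  0+0+1 = 1
  0+1 = 1
  0+0 = 0
  1+0 = 1
  0+0 = 0
  1+1 = 0 carry 1
  1+0+1 = 0 carry 1
  0+1+1 = 0 carry 1
  0+1+1 = 0 carry 1
  1+1+1 = 1 carry 1
  0+0+1 = 1
  1+0 = 1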